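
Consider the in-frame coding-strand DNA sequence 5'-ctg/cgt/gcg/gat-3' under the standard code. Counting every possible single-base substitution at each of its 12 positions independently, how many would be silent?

11

Codon 1 (CTG, Leu): 4 synonymous substitutions.
Codon 2 (CGT, Arg): 3 synonymous substitutions.
Codon 3 (GCG, Ala): 3 synonymous substitutions.
Codon 4 (GAT, Asp): 1 synonymous substitution.
Total: 4 + 3 + 3 + 1 = 11.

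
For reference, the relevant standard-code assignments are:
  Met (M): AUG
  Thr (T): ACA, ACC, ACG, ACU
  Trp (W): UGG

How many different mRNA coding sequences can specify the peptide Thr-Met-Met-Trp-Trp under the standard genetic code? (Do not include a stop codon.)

4

Thr: 4 codons.
Met: 1 codon.
Met: 1 codon.
Trp: 1 codon.
Trp: 1 codon.
4 × 1 × 1 × 1 × 1 = 4.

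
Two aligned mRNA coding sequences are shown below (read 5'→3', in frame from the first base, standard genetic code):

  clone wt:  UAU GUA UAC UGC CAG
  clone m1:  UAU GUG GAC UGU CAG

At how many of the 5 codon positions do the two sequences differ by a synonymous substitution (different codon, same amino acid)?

2

Codon 1: UAU Tyr / UAU Tyr — identical.
Codon 2: GUA Val / GUG Val — synonymous.
Codon 3: UAC Tyr / GAC Asp — nonsynonymous.
Codon 4: UGC Cys / UGU Cys — synonymous.
Codon 5: CAG Gln / CAG Gln — identical.
Synonymous differences: 2.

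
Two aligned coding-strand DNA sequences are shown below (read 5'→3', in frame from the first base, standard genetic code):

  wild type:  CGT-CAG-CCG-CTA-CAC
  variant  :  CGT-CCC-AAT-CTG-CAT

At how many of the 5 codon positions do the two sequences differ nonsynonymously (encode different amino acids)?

Codon 1: CGT Arg / CGT Arg — identical.
Codon 2: CAG Gln / CCC Pro — nonsynonymous.
Codon 3: CCG Pro / AAT Asn — nonsynonymous.
Codon 4: CTA Leu / CTG Leu — synonymous.
Codon 5: CAC His / CAT His — synonymous.
Nonsynonymous differences: 2.

2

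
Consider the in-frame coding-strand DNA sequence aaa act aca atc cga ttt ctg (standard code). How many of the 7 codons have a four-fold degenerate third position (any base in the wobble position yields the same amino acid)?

4

Codon 1 AAA (Lys): third position 2-fold.
Codon 2 ACT (Thr): third position 4-fold.
Codon 3 ACA (Thr): third position 4-fold.
Codon 4 ATC (Ile): third position 3-fold.
Codon 5 CGA (Arg): third position 4-fold.
Codon 6 TTT (Phe): third position 2-fold.
Codon 7 CTG (Leu): third position 4-fold.
Four-fold degenerate third positions: 4.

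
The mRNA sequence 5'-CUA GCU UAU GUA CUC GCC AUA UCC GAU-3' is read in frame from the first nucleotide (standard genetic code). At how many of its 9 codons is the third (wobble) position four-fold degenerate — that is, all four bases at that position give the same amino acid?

6

Codon 1 CUA (Leu): third position 4-fold.
Codon 2 GCU (Ala): third position 4-fold.
Codon 3 UAU (Tyr): third position 2-fold.
Codon 4 GUA (Val): third position 4-fold.
Codon 5 CUC (Leu): third position 4-fold.
Codon 6 GCC (Ala): third position 4-fold.
Codon 7 AUA (Ile): third position 3-fold.
Codon 8 UCC (Ser): third position 4-fold.
Codon 9 GAU (Asp): third position 2-fold.
Four-fold degenerate third positions: 6.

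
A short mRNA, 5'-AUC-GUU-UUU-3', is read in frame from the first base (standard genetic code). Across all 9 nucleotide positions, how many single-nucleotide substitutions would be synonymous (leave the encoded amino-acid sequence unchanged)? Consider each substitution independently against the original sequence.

Codon 1 (AUC, Ile): 2 synonymous substitutions.
Codon 2 (GUU, Val): 3 synonymous substitutions.
Codon 3 (UUU, Phe): 1 synonymous substitution.
Total: 2 + 3 + 1 = 6.

6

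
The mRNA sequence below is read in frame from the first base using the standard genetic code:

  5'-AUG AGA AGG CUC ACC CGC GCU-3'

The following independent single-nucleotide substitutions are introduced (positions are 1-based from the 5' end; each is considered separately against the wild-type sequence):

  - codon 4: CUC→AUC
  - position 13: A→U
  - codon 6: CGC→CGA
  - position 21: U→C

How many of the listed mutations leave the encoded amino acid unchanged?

Codon 4: CUC (Leu) → AUC (Ile) — missense.
Codon 5: ACC (Thr) → UCC (Ser) — missense.
Codon 6: CGC (Arg) → CGA (Arg) — synonymous.
Codon 7: GCU (Ala) → GCC (Ala) — synonymous.
Synonymous: 2 of 4.

2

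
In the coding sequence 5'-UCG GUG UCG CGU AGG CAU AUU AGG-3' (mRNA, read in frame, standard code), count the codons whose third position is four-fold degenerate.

4

Codon 1 UCG (Ser): third position 4-fold.
Codon 2 GUG (Val): third position 4-fold.
Codon 3 UCG (Ser): third position 4-fold.
Codon 4 CGU (Arg): third position 4-fold.
Codon 5 AGG (Arg): third position 2-fold.
Codon 6 CAU (His): third position 2-fold.
Codon 7 AUU (Ile): third position 3-fold.
Codon 8 AGG (Arg): third position 2-fold.
Four-fold degenerate third positions: 4.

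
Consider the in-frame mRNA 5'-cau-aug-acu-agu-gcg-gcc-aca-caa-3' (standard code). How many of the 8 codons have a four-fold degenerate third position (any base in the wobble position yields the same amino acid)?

Codon 1 CAU (His): third position 2-fold.
Codon 2 AUG (Met): third position 1-fold.
Codon 3 ACU (Thr): third position 4-fold.
Codon 4 AGU (Ser): third position 2-fold.
Codon 5 GCG (Ala): third position 4-fold.
Codon 6 GCC (Ala): third position 4-fold.
Codon 7 ACA (Thr): third position 4-fold.
Codon 8 CAA (Gln): third position 2-fold.
Four-fold degenerate third positions: 4.

4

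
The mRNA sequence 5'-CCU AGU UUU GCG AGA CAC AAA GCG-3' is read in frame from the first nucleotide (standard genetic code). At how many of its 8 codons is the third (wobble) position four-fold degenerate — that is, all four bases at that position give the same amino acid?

Codon 1 CCU (Pro): third position 4-fold.
Codon 2 AGU (Ser): third position 2-fold.
Codon 3 UUU (Phe): third position 2-fold.
Codon 4 GCG (Ala): third position 4-fold.
Codon 5 AGA (Arg): third position 2-fold.
Codon 6 CAC (His): third position 2-fold.
Codon 7 AAA (Lys): third position 2-fold.
Codon 8 GCG (Ala): third position 4-fold.
Four-fold degenerate third positions: 3.

3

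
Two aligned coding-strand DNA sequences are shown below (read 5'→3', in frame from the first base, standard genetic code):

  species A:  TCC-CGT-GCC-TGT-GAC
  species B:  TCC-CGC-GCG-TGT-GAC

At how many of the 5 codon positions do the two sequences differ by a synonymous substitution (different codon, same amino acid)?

2

Codon 1: TCC Ser / TCC Ser — identical.
Codon 2: CGT Arg / CGC Arg — synonymous.
Codon 3: GCC Ala / GCG Ala — synonymous.
Codon 4: TGT Cys / TGT Cys — identical.
Codon 5: GAC Asp / GAC Asp — identical.
Synonymous differences: 2.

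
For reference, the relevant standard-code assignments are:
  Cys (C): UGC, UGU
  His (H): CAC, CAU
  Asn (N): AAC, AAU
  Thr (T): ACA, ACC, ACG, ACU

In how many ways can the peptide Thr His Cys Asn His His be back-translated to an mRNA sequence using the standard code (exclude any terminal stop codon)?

128

Thr: 4 codons.
His: 2 codons.
Cys: 2 codons.
Asn: 2 codons.
His: 2 codons.
His: 2 codons.
4 × 2 × 2 × 2 × 2 × 2 = 128.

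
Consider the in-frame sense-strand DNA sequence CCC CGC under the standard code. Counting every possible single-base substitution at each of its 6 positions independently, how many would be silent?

Codon 1 (CCC, Pro): 3 synonymous substitutions.
Codon 2 (CGC, Arg): 3 synonymous substitutions.
Total: 3 + 3 = 6.

6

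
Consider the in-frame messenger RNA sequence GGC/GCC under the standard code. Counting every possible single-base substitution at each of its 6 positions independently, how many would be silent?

Codon 1 (GGC, Gly): 3 synonymous substitutions.
Codon 2 (GCC, Ala): 3 synonymous substitutions.
Total: 3 + 3 = 6.

6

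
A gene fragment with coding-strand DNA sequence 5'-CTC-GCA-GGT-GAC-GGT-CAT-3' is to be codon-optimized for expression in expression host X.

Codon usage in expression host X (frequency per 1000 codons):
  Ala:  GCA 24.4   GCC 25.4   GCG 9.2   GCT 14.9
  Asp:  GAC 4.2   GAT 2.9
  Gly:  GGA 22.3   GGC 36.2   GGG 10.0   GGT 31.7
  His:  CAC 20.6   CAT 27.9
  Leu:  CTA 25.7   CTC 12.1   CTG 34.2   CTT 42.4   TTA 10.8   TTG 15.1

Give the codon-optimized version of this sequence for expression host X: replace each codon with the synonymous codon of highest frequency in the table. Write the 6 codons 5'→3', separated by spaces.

CTT GCC GGC GAC GGC CAT

Codon 1 (Leu): best is CTT at 42.4.
Codon 2 (Ala): best is GCC at 25.4.
Codon 3 (Gly): best is GGC at 36.2.
Codon 4 (Asp): best is GAC at 4.2.
Codon 5 (Gly): best is GGC at 36.2.
Codon 6 (His): best is CAT at 27.9.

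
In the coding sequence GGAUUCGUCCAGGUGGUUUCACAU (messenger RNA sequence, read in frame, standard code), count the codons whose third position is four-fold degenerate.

Codon 1 GGA (Gly): third position 4-fold.
Codon 2 UUC (Phe): third position 2-fold.
Codon 3 GUC (Val): third position 4-fold.
Codon 4 CAG (Gln): third position 2-fold.
Codon 5 GUG (Val): third position 4-fold.
Codon 6 GUU (Val): third position 4-fold.
Codon 7 UCA (Ser): third position 4-fold.
Codon 8 CAU (His): third position 2-fold.
Four-fold degenerate third positions: 5.

5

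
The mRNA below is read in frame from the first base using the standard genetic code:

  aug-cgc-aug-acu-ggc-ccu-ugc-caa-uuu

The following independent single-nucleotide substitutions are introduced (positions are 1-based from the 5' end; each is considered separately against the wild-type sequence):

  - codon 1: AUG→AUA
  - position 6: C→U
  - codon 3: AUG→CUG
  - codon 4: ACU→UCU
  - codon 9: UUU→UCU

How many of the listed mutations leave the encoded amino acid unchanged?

Codon 1: AUG (Met) → AUA (Ile) — missense.
Codon 2: CGC (Arg) → CGU (Arg) — synonymous.
Codon 3: AUG (Met) → CUG (Leu) — missense.
Codon 4: ACU (Thr) → UCU (Ser) — missense.
Codon 9: UUU (Phe) → UCU (Ser) — missense.
Synonymous: 1 of 5.

1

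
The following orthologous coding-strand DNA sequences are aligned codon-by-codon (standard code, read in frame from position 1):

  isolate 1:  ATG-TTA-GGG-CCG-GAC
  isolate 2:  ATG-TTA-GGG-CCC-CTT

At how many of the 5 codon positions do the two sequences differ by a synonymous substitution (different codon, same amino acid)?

Codon 1: ATG Met / ATG Met — identical.
Codon 2: TTA Leu / TTA Leu — identical.
Codon 3: GGG Gly / GGG Gly — identical.
Codon 4: CCG Pro / CCC Pro — synonymous.
Codon 5: GAC Asp / CTT Leu — nonsynonymous.
Synonymous differences: 1.

1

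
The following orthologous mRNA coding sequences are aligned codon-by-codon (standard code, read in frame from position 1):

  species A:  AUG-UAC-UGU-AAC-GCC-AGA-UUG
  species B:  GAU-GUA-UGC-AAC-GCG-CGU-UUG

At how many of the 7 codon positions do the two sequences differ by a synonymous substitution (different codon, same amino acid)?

Codon 1: AUG Met / GAU Asp — nonsynonymous.
Codon 2: UAC Tyr / GUA Val — nonsynonymous.
Codon 3: UGU Cys / UGC Cys — synonymous.
Codon 4: AAC Asn / AAC Asn — identical.
Codon 5: GCC Ala / GCG Ala — synonymous.
Codon 6: AGA Arg / CGU Arg — synonymous.
Codon 7: UUG Leu / UUG Leu — identical.
Synonymous differences: 3.

3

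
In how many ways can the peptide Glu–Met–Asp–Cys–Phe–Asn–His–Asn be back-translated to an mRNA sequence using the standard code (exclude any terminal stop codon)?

128

Glu: 2 codons.
Met: 1 codon.
Asp: 2 codons.
Cys: 2 codons.
Phe: 2 codons.
Asn: 2 codons.
His: 2 codons.
Asn: 2 codons.
2 × 1 × 2 × 2 × 2 × 2 × 2 × 2 = 128.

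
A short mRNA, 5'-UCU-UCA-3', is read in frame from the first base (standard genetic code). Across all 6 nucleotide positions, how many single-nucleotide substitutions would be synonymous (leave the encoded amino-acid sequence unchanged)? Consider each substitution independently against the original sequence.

6

Codon 1 (UCU, Ser): 3 synonymous substitutions.
Codon 2 (UCA, Ser): 3 synonymous substitutions.
Total: 3 + 3 = 6.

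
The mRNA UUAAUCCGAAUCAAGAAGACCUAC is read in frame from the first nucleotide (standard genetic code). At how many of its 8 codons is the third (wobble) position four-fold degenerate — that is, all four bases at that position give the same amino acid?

Codon 1 UUA (Leu): third position 2-fold.
Codon 2 AUC (Ile): third position 3-fold.
Codon 3 CGA (Arg): third position 4-fold.
Codon 4 AUC (Ile): third position 3-fold.
Codon 5 AAG (Lys): third position 2-fold.
Codon 6 AAG (Lys): third position 2-fold.
Codon 7 ACC (Thr): third position 4-fold.
Codon 8 UAC (Tyr): third position 2-fold.
Four-fold degenerate third positions: 2.

2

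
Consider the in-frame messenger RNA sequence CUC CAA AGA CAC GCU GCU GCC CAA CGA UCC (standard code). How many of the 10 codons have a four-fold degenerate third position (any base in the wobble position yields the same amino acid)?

Codon 1 CUC (Leu): third position 4-fold.
Codon 2 CAA (Gln): third position 2-fold.
Codon 3 AGA (Arg): third position 2-fold.
Codon 4 CAC (His): third position 2-fold.
Codon 5 GCU (Ala): third position 4-fold.
Codon 6 GCU (Ala): third position 4-fold.
Codon 7 GCC (Ala): third position 4-fold.
Codon 8 CAA (Gln): third position 2-fold.
Codon 9 CGA (Arg): third position 4-fold.
Codon 10 UCC (Ser): third position 4-fold.
Four-fold degenerate third positions: 6.

6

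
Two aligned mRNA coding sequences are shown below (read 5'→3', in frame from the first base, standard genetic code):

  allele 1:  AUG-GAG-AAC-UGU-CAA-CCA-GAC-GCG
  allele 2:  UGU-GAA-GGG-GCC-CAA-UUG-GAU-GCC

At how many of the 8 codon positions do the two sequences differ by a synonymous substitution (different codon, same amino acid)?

3

Codon 1: AUG Met / UGU Cys — nonsynonymous.
Codon 2: GAG Glu / GAA Glu — synonymous.
Codon 3: AAC Asn / GGG Gly — nonsynonymous.
Codon 4: UGU Cys / GCC Ala — nonsynonymous.
Codon 5: CAA Gln / CAA Gln — identical.
Codon 6: CCA Pro / UUG Leu — nonsynonymous.
Codon 7: GAC Asp / GAU Asp — synonymous.
Codon 8: GCG Ala / GCC Ala — synonymous.
Synonymous differences: 3.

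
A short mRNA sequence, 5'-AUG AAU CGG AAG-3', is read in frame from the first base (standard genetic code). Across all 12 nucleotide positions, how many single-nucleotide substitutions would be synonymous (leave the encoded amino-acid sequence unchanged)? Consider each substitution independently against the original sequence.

6

Codon 1 (AUG, Met): 0 synonymous substitutions.
Codon 2 (AAU, Asn): 1 synonymous substitution.
Codon 3 (CGG, Arg): 4 synonymous substitutions.
Codon 4 (AAG, Lys): 1 synonymous substitution.
Total: 0 + 1 + 4 + 1 = 6.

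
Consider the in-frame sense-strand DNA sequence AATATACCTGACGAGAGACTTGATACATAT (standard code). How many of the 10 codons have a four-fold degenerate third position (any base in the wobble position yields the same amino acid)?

Codon 1 AAT (Asn): third position 2-fold.
Codon 2 ATA (Ile): third position 3-fold.
Codon 3 CCT (Pro): third position 4-fold.
Codon 4 GAC (Asp): third position 2-fold.
Codon 5 GAG (Glu): third position 2-fold.
Codon 6 AGA (Arg): third position 2-fold.
Codon 7 CTT (Leu): third position 4-fold.
Codon 8 GAT (Asp): third position 2-fold.
Codon 9 ACA (Thr): third position 4-fold.
Codon 10 TAT (Tyr): third position 2-fold.
Four-fold degenerate third positions: 3.

3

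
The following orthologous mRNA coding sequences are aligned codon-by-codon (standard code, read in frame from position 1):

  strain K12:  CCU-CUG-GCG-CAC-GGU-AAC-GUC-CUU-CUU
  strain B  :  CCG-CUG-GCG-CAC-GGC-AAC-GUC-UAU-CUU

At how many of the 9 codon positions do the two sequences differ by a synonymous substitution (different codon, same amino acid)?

Codon 1: CCU Pro / CCG Pro — synonymous.
Codon 2: CUG Leu / CUG Leu — identical.
Codon 3: GCG Ala / GCG Ala — identical.
Codon 4: CAC His / CAC His — identical.
Codon 5: GGU Gly / GGC Gly — synonymous.
Codon 6: AAC Asn / AAC Asn — identical.
Codon 7: GUC Val / GUC Val — identical.
Codon 8: CUU Leu / UAU Tyr — nonsynonymous.
Codon 9: CUU Leu / CUU Leu — identical.
Synonymous differences: 2.

2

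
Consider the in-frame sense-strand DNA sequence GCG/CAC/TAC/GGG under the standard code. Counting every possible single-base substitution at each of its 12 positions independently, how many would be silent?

8

Codon 1 (GCG, Ala): 3 synonymous substitutions.
Codon 2 (CAC, His): 1 synonymous substitution.
Codon 3 (TAC, Tyr): 1 synonymous substitution.
Codon 4 (GGG, Gly): 3 synonymous substitutions.
Total: 3 + 1 + 1 + 3 = 8.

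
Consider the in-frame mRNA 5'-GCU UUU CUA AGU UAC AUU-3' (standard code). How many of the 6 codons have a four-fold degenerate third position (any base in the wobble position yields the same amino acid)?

2

Codon 1 GCU (Ala): third position 4-fold.
Codon 2 UUU (Phe): third position 2-fold.
Codon 3 CUA (Leu): third position 4-fold.
Codon 4 AGU (Ser): third position 2-fold.
Codon 5 UAC (Tyr): third position 2-fold.
Codon 6 AUU (Ile): third position 3-fold.
Four-fold degenerate third positions: 2.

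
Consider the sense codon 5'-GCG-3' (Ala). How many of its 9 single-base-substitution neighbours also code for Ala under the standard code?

Position 1: none → 0 synonymous.
Position 2: none → 0 synonymous.
Position 3: GCU, GCC, GCA → 3 synonymous.
Total: 0 + 0 + 3 = 3.

3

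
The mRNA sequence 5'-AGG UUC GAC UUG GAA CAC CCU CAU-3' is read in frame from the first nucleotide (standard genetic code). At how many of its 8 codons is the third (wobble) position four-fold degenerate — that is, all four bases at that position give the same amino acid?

Codon 1 AGG (Arg): third position 2-fold.
Codon 2 UUC (Phe): third position 2-fold.
Codon 3 GAC (Asp): third position 2-fold.
Codon 4 UUG (Leu): third position 2-fold.
Codon 5 GAA (Glu): third position 2-fold.
Codon 6 CAC (His): third position 2-fold.
Codon 7 CCU (Pro): third position 4-fold.
Codon 8 CAU (His): third position 2-fold.
Four-fold degenerate third positions: 1.

1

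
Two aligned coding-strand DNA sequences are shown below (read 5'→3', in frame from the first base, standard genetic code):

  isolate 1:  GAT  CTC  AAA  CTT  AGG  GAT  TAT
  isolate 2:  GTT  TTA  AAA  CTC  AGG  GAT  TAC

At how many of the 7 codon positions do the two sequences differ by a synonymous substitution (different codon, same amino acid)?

Codon 1: GAT Asp / GTT Val — nonsynonymous.
Codon 2: CTC Leu / TTA Leu — synonymous.
Codon 3: AAA Lys / AAA Lys — identical.
Codon 4: CTT Leu / CTC Leu — synonymous.
Codon 5: AGG Arg / AGG Arg — identical.
Codon 6: GAT Asp / GAT Asp — identical.
Codon 7: TAT Tyr / TAC Tyr — synonymous.
Synonymous differences: 3.

3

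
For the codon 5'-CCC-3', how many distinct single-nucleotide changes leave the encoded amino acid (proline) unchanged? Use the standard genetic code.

Position 1: none → 0 synonymous.
Position 2: none → 0 synonymous.
Position 3: CCT, CCA, CCG → 3 synonymous.
Total: 0 + 0 + 3 = 3.

3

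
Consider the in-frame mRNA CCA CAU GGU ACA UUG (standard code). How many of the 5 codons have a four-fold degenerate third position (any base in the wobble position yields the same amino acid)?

3

Codon 1 CCA (Pro): third position 4-fold.
Codon 2 CAU (His): third position 2-fold.
Codon 3 GGU (Gly): third position 4-fold.
Codon 4 ACA (Thr): third position 4-fold.
Codon 5 UUG (Leu): third position 2-fold.
Four-fold degenerate third positions: 3.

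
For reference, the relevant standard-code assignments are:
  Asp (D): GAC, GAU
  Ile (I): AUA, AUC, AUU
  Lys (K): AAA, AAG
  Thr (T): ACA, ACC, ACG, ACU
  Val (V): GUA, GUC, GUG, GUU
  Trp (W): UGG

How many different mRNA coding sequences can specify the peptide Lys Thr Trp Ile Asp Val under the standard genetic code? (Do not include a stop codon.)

192

Lys: 2 codons.
Thr: 4 codons.
Trp: 1 codon.
Ile: 3 codons.
Asp: 2 codons.
Val: 4 codons.
2 × 4 × 1 × 3 × 2 × 4 = 192.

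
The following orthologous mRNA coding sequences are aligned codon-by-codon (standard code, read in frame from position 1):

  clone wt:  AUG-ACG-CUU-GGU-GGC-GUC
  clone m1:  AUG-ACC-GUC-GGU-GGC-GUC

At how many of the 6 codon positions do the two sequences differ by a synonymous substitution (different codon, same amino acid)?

Codon 1: AUG Met / AUG Met — identical.
Codon 2: ACG Thr / ACC Thr — synonymous.
Codon 3: CUU Leu / GUC Val — nonsynonymous.
Codon 4: GGU Gly / GGU Gly — identical.
Codon 5: GGC Gly / GGC Gly — identical.
Codon 6: GUC Val / GUC Val — identical.
Synonymous differences: 1.

1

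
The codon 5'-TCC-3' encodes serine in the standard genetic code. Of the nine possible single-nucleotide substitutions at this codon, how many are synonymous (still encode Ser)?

Position 1: none → 0 synonymous.
Position 2: none → 0 synonymous.
Position 3: TCT, TCA, TCG → 3 synonymous.
Total: 0 + 0 + 3 = 3.

3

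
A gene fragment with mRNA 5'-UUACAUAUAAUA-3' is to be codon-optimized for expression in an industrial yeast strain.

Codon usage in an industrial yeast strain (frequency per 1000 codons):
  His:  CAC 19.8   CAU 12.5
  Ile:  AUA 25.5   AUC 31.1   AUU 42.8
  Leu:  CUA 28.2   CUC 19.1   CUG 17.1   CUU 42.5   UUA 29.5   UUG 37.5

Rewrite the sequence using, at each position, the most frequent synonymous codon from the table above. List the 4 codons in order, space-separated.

Codon 1 (Leu): best is CUU at 42.5.
Codon 2 (His): best is CAC at 19.8.
Codon 3 (Ile): best is AUU at 42.8.
Codon 4 (Ile): best is AUU at 42.8.

CUU CAC AUU AUU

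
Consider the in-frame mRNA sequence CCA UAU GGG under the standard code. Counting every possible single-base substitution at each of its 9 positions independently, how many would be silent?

7

Codon 1 (CCA, Pro): 3 synonymous substitutions.
Codon 2 (UAU, Tyr): 1 synonymous substitution.
Codon 3 (GGG, Gly): 3 synonymous substitutions.
Total: 3 + 1 + 3 = 7.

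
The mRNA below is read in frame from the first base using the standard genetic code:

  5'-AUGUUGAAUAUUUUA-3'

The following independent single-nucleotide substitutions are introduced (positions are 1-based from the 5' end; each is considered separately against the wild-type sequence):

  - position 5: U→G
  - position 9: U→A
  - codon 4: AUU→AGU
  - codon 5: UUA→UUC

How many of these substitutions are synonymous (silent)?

0

Codon 2: UUG (Leu) → UGG (Trp) — missense.
Codon 3: AAU (Asn) → AAA (Lys) — missense.
Codon 4: AUU (Ile) → AGU (Ser) — missense.
Codon 5: UUA (Leu) → UUC (Phe) — missense.
Synonymous: 0 of 4.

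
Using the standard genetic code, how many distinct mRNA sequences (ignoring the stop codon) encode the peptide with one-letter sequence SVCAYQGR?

Ser: 6 codons.
Val: 4 codons.
Cys: 2 codons.
Ala: 4 codons.
Tyr: 2 codons.
Gln: 2 codons.
Gly: 4 codons.
Arg: 6 codons.
6 × 4 × 2 × 4 × 2 × 2 × 4 × 6 = 18432.

18432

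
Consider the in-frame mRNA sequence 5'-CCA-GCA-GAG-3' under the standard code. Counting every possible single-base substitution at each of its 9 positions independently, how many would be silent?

7

Codon 1 (CCA, Pro): 3 synonymous substitutions.
Codon 2 (GCA, Ala): 3 synonymous substitutions.
Codon 3 (GAG, Glu): 1 synonymous substitution.
Total: 3 + 3 + 1 = 7.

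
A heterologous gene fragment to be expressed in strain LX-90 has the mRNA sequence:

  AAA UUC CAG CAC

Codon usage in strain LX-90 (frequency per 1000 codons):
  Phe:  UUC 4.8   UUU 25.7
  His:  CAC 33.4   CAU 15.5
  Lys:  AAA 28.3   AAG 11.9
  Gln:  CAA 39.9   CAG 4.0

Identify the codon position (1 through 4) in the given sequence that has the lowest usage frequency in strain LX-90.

Codon 1 AAA (Lys): 28.3 per 1000.
Codon 2 UUC (Phe): 4.8 per 1000.
Codon 3 CAG (Gln): 4.0 per 1000.
Codon 4 CAC (His): 33.4 per 1000.
Lowest frequency is 4.0 at codon 3.

3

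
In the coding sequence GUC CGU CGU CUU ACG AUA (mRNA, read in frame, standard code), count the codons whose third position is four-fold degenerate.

5

Codon 1 GUC (Val): third position 4-fold.
Codon 2 CGU (Arg): third position 4-fold.
Codon 3 CGU (Arg): third position 4-fold.
Codon 4 CUU (Leu): third position 4-fold.
Codon 5 ACG (Thr): third position 4-fold.
Codon 6 AUA (Ile): third position 3-fold.
Four-fold degenerate third positions: 5.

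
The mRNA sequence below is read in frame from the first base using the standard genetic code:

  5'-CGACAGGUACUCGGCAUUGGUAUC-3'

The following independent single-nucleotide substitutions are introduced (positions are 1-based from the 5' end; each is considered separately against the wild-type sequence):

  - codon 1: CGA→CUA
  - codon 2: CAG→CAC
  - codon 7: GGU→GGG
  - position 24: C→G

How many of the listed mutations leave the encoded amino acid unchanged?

1

Codon 1: CGA (Arg) → CUA (Leu) — missense.
Codon 2: CAG (Gln) → CAC (His) — missense.
Codon 7: GGU (Gly) → GGG (Gly) — synonymous.
Codon 8: AUC (Ile) → AUG (Met) — missense.
Synonymous: 1 of 4.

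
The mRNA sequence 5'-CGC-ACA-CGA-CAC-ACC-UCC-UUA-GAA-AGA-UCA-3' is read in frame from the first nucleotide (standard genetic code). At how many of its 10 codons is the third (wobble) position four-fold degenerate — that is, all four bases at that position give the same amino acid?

6

Codon 1 CGC (Arg): third position 4-fold.
Codon 2 ACA (Thr): third position 4-fold.
Codon 3 CGA (Arg): third position 4-fold.
Codon 4 CAC (His): third position 2-fold.
Codon 5 ACC (Thr): third position 4-fold.
Codon 6 UCC (Ser): third position 4-fold.
Codon 7 UUA (Leu): third position 2-fold.
Codon 8 GAA (Glu): third position 2-fold.
Codon 9 AGA (Arg): third position 2-fold.
Codon 10 UCA (Ser): third position 4-fold.
Four-fold degenerate third positions: 6.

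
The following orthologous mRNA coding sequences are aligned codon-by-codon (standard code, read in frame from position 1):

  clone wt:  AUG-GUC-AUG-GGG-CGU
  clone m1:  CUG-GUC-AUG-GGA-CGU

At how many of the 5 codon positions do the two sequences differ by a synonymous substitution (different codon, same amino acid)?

1

Codon 1: AUG Met / CUG Leu — nonsynonymous.
Codon 2: GUC Val / GUC Val — identical.
Codon 3: AUG Met / AUG Met — identical.
Codon 4: GGG Gly / GGA Gly — synonymous.
Codon 5: CGU Arg / CGU Arg — identical.
Synonymous differences: 1.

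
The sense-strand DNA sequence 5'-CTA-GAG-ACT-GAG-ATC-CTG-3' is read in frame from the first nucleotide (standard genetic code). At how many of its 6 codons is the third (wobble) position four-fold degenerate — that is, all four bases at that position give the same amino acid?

Codon 1 CTA (Leu): third position 4-fold.
Codon 2 GAG (Glu): third position 2-fold.
Codon 3 ACT (Thr): third position 4-fold.
Codon 4 GAG (Glu): third position 2-fold.
Codon 5 ATC (Ile): third position 3-fold.
Codon 6 CTG (Leu): third position 4-fold.
Four-fold degenerate third positions: 3.

3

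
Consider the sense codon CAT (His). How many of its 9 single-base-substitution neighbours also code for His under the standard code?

Position 1: none → 0 synonymous.
Position 2: none → 0 synonymous.
Position 3: CAC → 1 synonymous.
Total: 0 + 0 + 1 = 1.

1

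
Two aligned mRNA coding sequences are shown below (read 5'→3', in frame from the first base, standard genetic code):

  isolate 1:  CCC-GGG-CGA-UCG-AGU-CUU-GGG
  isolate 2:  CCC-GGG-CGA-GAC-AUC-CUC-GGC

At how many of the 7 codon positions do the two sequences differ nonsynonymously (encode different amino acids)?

2

Codon 1: CCC Pro / CCC Pro — identical.
Codon 2: GGG Gly / GGG Gly — identical.
Codon 3: CGA Arg / CGA Arg — identical.
Codon 4: UCG Ser / GAC Asp — nonsynonymous.
Codon 5: AGU Ser / AUC Ile — nonsynonymous.
Codon 6: CUU Leu / CUC Leu — synonymous.
Codon 7: GGG Gly / GGC Gly — synonymous.
Nonsynonymous differences: 2.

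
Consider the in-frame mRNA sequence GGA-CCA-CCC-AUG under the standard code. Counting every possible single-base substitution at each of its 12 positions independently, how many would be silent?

Codon 1 (GGA, Gly): 3 synonymous substitutions.
Codon 2 (CCA, Pro): 3 synonymous substitutions.
Codon 3 (CCC, Pro): 3 synonymous substitutions.
Codon 4 (AUG, Met): 0 synonymous substitutions.
Total: 3 + 3 + 3 + 0 = 9.

9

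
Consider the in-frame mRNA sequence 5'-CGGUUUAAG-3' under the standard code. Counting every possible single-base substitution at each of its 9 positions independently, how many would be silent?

6

Codon 1 (CGG, Arg): 4 synonymous substitutions.
Codon 2 (UUU, Phe): 1 synonymous substitution.
Codon 3 (AAG, Lys): 1 synonymous substitution.
Total: 4 + 1 + 1 = 6.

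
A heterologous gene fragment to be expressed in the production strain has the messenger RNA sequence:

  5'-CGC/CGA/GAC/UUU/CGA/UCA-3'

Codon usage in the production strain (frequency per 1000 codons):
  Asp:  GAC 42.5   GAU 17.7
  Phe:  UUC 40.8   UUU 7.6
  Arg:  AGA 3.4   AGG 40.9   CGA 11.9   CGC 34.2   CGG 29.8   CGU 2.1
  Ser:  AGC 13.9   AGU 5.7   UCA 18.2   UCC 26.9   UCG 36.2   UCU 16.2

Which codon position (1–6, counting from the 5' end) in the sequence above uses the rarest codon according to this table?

Codon 1 CGC (Arg): 34.2 per 1000.
Codon 2 CGA (Arg): 11.9 per 1000.
Codon 3 GAC (Asp): 42.5 per 1000.
Codon 4 UUU (Phe): 7.6 per 1000.
Codon 5 CGA (Arg): 11.9 per 1000.
Codon 6 UCA (Ser): 18.2 per 1000.
Lowest frequency is 7.6 at codon 4.

4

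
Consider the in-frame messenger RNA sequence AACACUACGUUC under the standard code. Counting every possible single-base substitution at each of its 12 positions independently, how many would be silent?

8

Codon 1 (AAC, Asn): 1 synonymous substitution.
Codon 2 (ACU, Thr): 3 synonymous substitutions.
Codon 3 (ACG, Thr): 3 synonymous substitutions.
Codon 4 (UUC, Phe): 1 synonymous substitution.
Total: 1 + 3 + 3 + 1 = 8.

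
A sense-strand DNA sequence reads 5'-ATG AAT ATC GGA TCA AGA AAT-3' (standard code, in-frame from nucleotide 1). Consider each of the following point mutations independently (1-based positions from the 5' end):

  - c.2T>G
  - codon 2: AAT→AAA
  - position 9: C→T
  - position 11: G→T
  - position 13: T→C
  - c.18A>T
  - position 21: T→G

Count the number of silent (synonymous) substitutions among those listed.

Codon 1: ATG (Met) → AGG (Arg) — missense.
Codon 2: AAT (Asn) → AAA (Lys) — missense.
Codon 3: ATC (Ile) → ATT (Ile) — synonymous.
Codon 4: GGA (Gly) → GTA (Val) — missense.
Codon 5: TCA (Ser) → CCA (Pro) — missense.
Codon 6: AGA (Arg) → AGT (Ser) — missense.
Codon 7: AAT (Asn) → AAG (Lys) — missense.
Synonymous: 1 of 7.

1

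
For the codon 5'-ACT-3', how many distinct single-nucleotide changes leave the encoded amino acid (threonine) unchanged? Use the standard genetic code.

3

Position 1: none → 0 synonymous.
Position 2: none → 0 synonymous.
Position 3: ACC, ACA, ACG → 3 synonymous.
Total: 0 + 0 + 3 = 3.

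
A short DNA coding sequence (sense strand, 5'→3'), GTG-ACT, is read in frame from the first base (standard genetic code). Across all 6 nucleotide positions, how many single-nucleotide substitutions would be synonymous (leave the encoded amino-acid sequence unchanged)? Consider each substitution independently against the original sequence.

6

Codon 1 (GTG, Val): 3 synonymous substitutions.
Codon 2 (ACT, Thr): 3 synonymous substitutions.
Total: 3 + 3 = 6.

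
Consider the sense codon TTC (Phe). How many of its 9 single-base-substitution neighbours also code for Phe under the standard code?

Position 1: none → 0 synonymous.
Position 2: none → 0 synonymous.
Position 3: TTT → 1 synonymous.
Total: 0 + 0 + 1 = 1.

1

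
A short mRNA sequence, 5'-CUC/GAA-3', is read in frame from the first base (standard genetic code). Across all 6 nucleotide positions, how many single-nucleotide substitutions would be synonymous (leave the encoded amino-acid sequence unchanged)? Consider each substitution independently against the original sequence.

4

Codon 1 (CUC, Leu): 3 synonymous substitutions.
Codon 2 (GAA, Glu): 1 synonymous substitution.
Total: 3 + 1 = 4.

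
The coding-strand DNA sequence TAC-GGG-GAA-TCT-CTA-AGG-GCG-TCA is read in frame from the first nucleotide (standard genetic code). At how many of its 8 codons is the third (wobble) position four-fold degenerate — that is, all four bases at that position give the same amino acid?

5

Codon 1 TAC (Tyr): third position 2-fold.
Codon 2 GGG (Gly): third position 4-fold.
Codon 3 GAA (Glu): third position 2-fold.
Codon 4 TCT (Ser): third position 4-fold.
Codon 5 CTA (Leu): third position 4-fold.
Codon 6 AGG (Arg): third position 2-fold.
Codon 7 GCG (Ala): third position 4-fold.
Codon 8 TCA (Ser): third position 4-fold.
Four-fold degenerate third positions: 5.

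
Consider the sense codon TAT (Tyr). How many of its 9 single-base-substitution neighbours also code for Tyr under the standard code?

1

Position 1: none → 0 synonymous.
Position 2: none → 0 synonymous.
Position 3: TAC → 1 synonymous.
Total: 0 + 0 + 1 = 1.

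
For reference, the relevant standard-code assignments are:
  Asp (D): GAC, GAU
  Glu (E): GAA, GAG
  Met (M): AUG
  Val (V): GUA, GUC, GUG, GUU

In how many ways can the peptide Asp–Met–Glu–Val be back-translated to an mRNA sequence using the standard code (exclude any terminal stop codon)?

16

Asp: 2 codons.
Met: 1 codon.
Glu: 2 codons.
Val: 4 codons.
2 × 1 × 2 × 4 = 16.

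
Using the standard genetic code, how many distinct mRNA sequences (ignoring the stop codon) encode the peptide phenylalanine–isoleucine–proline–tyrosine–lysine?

96

Phe: 2 codons.
Ile: 3 codons.
Pro: 4 codons.
Tyr: 2 codons.
Lys: 2 codons.
2 × 3 × 4 × 2 × 2 = 96.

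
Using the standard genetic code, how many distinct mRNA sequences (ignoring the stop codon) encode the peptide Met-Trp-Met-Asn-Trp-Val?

8

Met: 1 codon.
Trp: 1 codon.
Met: 1 codon.
Asn: 2 codons.
Trp: 1 codon.
Val: 4 codons.
1 × 1 × 1 × 2 × 1 × 4 = 8.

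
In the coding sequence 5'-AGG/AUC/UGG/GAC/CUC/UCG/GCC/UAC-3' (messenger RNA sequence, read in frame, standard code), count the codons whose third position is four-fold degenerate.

3

Codon 1 AGG (Arg): third position 2-fold.
Codon 2 AUC (Ile): third position 3-fold.
Codon 3 UGG (Trp): third position 1-fold.
Codon 4 GAC (Asp): third position 2-fold.
Codon 5 CUC (Leu): third position 4-fold.
Codon 6 UCG (Ser): third position 4-fold.
Codon 7 GCC (Ala): third position 4-fold.
Codon 8 UAC (Tyr): third position 2-fold.
Four-fold degenerate third positions: 3.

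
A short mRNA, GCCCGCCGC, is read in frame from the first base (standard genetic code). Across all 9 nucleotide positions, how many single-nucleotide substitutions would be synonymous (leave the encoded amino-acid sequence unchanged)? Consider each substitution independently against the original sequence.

9

Codon 1 (GCC, Ala): 3 synonymous substitutions.
Codon 2 (CGC, Arg): 3 synonymous substitutions.
Codon 3 (CGC, Arg): 3 synonymous substitutions.
Total: 3 + 3 + 3 = 9.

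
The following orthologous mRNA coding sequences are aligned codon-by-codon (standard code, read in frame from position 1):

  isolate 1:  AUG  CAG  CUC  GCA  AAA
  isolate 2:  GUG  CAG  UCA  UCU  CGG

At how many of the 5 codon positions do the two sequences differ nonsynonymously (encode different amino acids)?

Codon 1: AUG Met / GUG Val — nonsynonymous.
Codon 2: CAG Gln / CAG Gln — identical.
Codon 3: CUC Leu / UCA Ser — nonsynonymous.
Codon 4: GCA Ala / UCU Ser — nonsynonymous.
Codon 5: AAA Lys / CGG Arg — nonsynonymous.
Nonsynonymous differences: 4.

4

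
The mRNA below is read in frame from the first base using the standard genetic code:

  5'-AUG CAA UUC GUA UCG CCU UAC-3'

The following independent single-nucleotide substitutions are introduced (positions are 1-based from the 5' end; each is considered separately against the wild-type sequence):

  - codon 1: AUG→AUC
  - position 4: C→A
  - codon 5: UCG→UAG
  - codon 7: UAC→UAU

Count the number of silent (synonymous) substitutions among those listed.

1

Codon 1: AUG (Met) → AUC (Ile) — missense.
Codon 2: CAA (Gln) → AAA (Lys) — missense.
Codon 5: UCG (Ser) → UAG (Stop) — nonsense.
Codon 7: UAC (Tyr) → UAU (Tyr) — synonymous.
Synonymous: 1 of 4.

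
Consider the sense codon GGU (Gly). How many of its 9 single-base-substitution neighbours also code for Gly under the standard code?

Position 1: none → 0 synonymous.
Position 2: none → 0 synonymous.
Position 3: GGC, GGA, GGG → 3 synonymous.
Total: 0 + 0 + 3 = 3.

3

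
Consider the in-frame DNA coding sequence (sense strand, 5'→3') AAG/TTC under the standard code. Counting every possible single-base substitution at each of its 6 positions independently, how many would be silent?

Codon 1 (AAG, Lys): 1 synonymous substitution.
Codon 2 (TTC, Phe): 1 synonymous substitution.
Total: 1 + 1 = 2.

2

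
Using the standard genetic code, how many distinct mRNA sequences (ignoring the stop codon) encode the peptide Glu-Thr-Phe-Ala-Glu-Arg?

768

Glu: 2 codons.
Thr: 4 codons.
Phe: 2 codons.
Ala: 4 codons.
Glu: 2 codons.
Arg: 6 codons.
2 × 4 × 2 × 4 × 2 × 6 = 768.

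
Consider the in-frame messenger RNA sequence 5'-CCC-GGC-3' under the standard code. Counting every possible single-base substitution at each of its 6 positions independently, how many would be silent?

Codon 1 (CCC, Pro): 3 synonymous substitutions.
Codon 2 (GGC, Gly): 3 synonymous substitutions.
Total: 3 + 3 = 6.

6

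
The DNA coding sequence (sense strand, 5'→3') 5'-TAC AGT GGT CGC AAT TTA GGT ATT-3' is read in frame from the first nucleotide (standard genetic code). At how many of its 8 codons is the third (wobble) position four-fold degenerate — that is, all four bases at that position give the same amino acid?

Codon 1 TAC (Tyr): third position 2-fold.
Codon 2 AGT (Ser): third position 2-fold.
Codon 3 GGT (Gly): third position 4-fold.
Codon 4 CGC (Arg): third position 4-fold.
Codon 5 AAT (Asn): third position 2-fold.
Codon 6 TTA (Leu): third position 2-fold.
Codon 7 GGT (Gly): third position 4-fold.
Codon 8 ATT (Ile): third position 3-fold.
Four-fold degenerate third positions: 3.

3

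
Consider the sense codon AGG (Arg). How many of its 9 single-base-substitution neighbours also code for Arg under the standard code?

Position 1: CGG → 1 synonymous.
Position 2: none → 0 synonymous.
Position 3: AGA → 1 synonymous.
Total: 1 + 0 + 1 = 2.

2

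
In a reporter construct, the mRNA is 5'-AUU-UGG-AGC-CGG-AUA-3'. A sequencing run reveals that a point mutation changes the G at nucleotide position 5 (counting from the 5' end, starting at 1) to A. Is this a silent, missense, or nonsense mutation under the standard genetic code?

Position 5 falls in codon 2: UGG → Trp.
After the substitution the codon is UAG → Stop.
The new codon is a stop codon, so this is a nonsense mutation.

nonsense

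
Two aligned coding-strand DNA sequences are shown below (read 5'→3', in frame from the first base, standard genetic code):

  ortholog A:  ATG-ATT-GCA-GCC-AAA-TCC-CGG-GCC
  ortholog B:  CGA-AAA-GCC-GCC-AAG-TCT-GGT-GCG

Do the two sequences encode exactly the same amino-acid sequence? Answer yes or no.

Codon 1: ATG Met / CGA Arg — nonsynonymous.
Codon 2: ATT Ile / AAA Lys — nonsynonymous.
Codon 3: GCA Ala / GCC Ala — synonymous.
Codon 4: GCC Ala / GCC Ala — identical.
Codon 5: AAA Lys / AAG Lys — synonymous.
Codon 6: TCC Ser / TCT Ser — synonymous.
Codon 7: CGG Arg / GGT Gly — nonsynonymous.
Codon 8: GCC Ala / GCG Ala — synonymous.
Nonsynonymous differences: 3 → different protein.

no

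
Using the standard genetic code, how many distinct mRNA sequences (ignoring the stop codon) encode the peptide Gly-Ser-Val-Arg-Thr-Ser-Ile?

Gly: 4 codons.
Ser: 6 codons.
Val: 4 codons.
Arg: 6 codons.
Thr: 4 codons.
Ser: 6 codons.
Ile: 3 codons.
4 × 6 × 4 × 6 × 4 × 6 × 3 = 41472.

41472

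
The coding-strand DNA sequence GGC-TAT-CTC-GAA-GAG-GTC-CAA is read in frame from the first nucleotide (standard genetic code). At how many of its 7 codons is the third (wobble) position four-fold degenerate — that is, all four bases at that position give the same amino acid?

Codon 1 GGC (Gly): third position 4-fold.
Codon 2 TAT (Tyr): third position 2-fold.
Codon 3 CTC (Leu): third position 4-fold.
Codon 4 GAA (Glu): third position 2-fold.
Codon 5 GAG (Glu): third position 2-fold.
Codon 6 GTC (Val): third position 4-fold.
Codon 7 CAA (Gln): third position 2-fold.
Four-fold degenerate third positions: 3.

3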